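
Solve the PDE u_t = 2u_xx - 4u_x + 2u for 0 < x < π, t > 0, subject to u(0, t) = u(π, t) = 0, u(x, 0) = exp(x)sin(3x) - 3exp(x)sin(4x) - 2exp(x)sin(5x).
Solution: Substitute u = exp(x)w.
Then u_x = exp(x)(w_x + w), u_xx = exp(x)(w_xx + 2w_x + w), u_t = exp(x)w_t; substituting and dividing by exp(x), the lower-order terms cancel: w_t = 2w_xx (standard heat equation).
Data for w: w(x,0) = exp(-x)u(x,0) = sin(3x) - 3sin(4x) - 2sin(5x). The boundary conditions carry over: w(0,t) = w(π,t) = 0.
Separating variables: w = Σ c_n exp(-2n²t) sin(nx). From w(x,0) = sin(3x) - 3sin(4x) - 2sin(5x): c_3=1, c_4=-3, c_5=-2.
So w(x,t) = exp(-18t)sin(3x) - 3exp(-32t)sin(4x) - 2exp(-50t)sin(5x), and u(x,t) = exp(x)w(x,t).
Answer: u(x, t) = exp(-18t)exp(x)sin(3x) - 3exp(-32t)exp(x)sin(4x) - 2exp(-50t)exp(x)sin(5x)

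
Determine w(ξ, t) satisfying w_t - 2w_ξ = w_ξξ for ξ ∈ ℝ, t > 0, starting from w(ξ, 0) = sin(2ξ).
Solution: Moving frame: η = ξ + 2t, σ = t, w = u(η,σ), so w_t = u_σ + 2u_η and w_ξξ = u_ηη.
Hence w_t - 2w_ξ = u_σ and the PDE becomes the heat equation u_σ = u_ηη on η ∈ ℝ.
Initial data: u(η,0) = w(η,0) = sin(2η). Each mode sin(nη) decays as exp(-n²σ) on ℝ, so u(η,σ) = Σ c_n exp(-n²σ) sin(nη) with c_2=1: u(η,σ) = exp(-4σ)sin(2η).
Substituting back: w(ξ,t) = u(ξ + 2t, t).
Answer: w(ξ, t) = exp(-4t)sin(4t + 2ξ)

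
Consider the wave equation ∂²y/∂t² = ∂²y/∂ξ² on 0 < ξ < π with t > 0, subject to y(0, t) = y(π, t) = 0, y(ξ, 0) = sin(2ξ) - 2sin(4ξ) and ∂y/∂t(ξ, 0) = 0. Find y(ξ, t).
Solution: Separating variables: y = Σ [A_n cos(ω_n t) + B_n sin(ω_n t)] sin(nξ), ω_n = n. From ICs: A_2=1, A_4=-2.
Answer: y(ξ, t) = sin(2ξ)cos(2t) - 2sin(4ξ)cos(4t)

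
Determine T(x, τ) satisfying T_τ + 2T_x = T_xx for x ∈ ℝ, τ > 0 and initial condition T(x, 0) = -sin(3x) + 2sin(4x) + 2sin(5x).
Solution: Moving frame: η = x - 2τ, σ = τ, T = u(η,σ), so T_τ = u_σ - 2u_η and T_xx = u_ηη.
Hence T_τ + 2T_x = u_σ and the PDE becomes the heat equation u_σ = u_ηη on η ∈ ℝ.
Initial data: u(η,0) = T(η,0) = -sin(3η) + 2sin(4η) + 2sin(5η). Each mode sin(nη) decays as exp(-n²σ) on ℝ, so u(η,σ) = Σ c_n exp(-n²σ) sin(nη) with c_3=-1, c_4=2, c_5=2: u(η,σ) = -exp(-9σ)sin(3η) + 2exp(-16σ)sin(4η) + 2exp(-25σ)sin(5η).
Substituting back: T(x,τ) = u(x - 2τ, τ).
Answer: T(x, τ) = -exp(-9τ)sin(3x - 6τ) + 2exp(-16τ)sin(4x - 8τ) + 2exp(-25τ)sin(5x - 10τ)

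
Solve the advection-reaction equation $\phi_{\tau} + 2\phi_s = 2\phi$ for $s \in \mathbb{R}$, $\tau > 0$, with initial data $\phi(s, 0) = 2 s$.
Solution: Substitute $\phi = e^{2\tau}u$.
Then $\phi_{\tau} = e^{2\tau}(u_{\tau} + 2u)$, $\phi_s = e^{2\tau}u_s$; substituting and dividing by $e^{2\tau}$, the lower-order terms cancel: $u_{\tau} + 2u_s = 0$ (standard advection equation).
Data for $u$: $u(s,0) = \phi(s,0) = 2 s$.
By characteristics ($ds/d\tau = 2$), $u(s,\tau) = f(s - 2\tau)$ with $f = u( \cdot , 0)$.
So $u(s,\tau) = 2 s - 4 \tau$, and $\phi(s,\tau) = e^{2\tau}u(s,\tau)$.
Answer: $\phi(s, \tau) = -4 \tau e^{2 \tau} + 2 s e^{2 \tau}$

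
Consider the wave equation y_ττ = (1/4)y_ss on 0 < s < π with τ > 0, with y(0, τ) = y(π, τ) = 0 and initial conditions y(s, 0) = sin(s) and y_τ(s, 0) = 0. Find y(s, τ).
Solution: Using separation of variables y = X(s)T(τ):
Eigenfunctions: sin(ns), n = 1, 2, 3, ...
General solution: y(s, τ) = Σ [A_n cos(n τ/2) + B_n sin(n τ/2)] sin(ns)
From y(s,0) = sin(s): A_1=1. From y_τ(s,0) = 0: all B_n = 0.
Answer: y(s, τ) = sin(s)cos(τ/2)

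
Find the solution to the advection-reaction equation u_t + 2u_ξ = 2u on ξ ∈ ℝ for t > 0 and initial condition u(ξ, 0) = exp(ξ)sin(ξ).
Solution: Substitute u = exp(ξ)w, i.e. w = exp(-ξ)u.
By the product rule, u_ξ = exp(ξ)(w_ξ + w), u_t = exp(ξ)w_t.
Substituting into the PDE and dividing by exp(ξ): w_t + 2(w_ξ + w) = 2w.
The lower-order terms cancel, leaving the standard advection equation w_t + 2w_ξ = 0.
Initial data for w: w(ξ,0) = exp(-ξ)u(ξ,0) = sin(ξ).
Solve for w:
  By method of characteristics (waves move right with speed 2):
  Along characteristics ξ - 2t = const, w is constant, so w(ξ,t) = f(ξ - 2t) with f = w(·, 0).
Hence w(ξ,t) = -sin(2t - ξ).
Transform back: u(ξ,t) = exp(ξ)w(ξ,t).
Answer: u(ξ, t) = -exp(ξ)sin(2t - ξ)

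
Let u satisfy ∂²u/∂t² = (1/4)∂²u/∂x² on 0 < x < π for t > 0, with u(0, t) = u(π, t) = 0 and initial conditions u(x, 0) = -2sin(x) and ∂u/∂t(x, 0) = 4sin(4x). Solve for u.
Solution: Separating variables: u = Σ [A_n cos(ω_n t) + B_n sin(ω_n t)] sin(nx), ω_n = n/2. From ICs (B_n = velocity coefficient / ω_n): A_1=-2, B_4=2.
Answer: u(x, t) = 2sin(2t)sin(4x) - 2sin(x)cos(t/2)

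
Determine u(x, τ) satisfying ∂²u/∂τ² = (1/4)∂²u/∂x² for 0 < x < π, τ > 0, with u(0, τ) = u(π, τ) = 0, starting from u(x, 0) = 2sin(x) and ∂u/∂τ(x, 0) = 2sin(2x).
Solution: Separating variables: u = Σ [A_n cos(ω_n τ) + B_n sin(ω_n τ)] sin(nx), ω_n = n/2. From ICs (B_n = velocity coefficient / ω_n): A_1=2, B_2=2.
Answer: u(x, τ) = 2sin(x)cos(τ/2) + 2sin(2x)sin(τ)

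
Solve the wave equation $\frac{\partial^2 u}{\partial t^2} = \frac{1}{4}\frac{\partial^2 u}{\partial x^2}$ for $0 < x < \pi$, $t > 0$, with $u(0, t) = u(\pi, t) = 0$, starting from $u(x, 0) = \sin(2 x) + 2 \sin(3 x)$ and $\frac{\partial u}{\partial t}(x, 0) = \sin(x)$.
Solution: Using separation of variables $u = X(x)T(t)$:
Eigenfunctions: $\sin(nx)$, $n = 1, 2, 3, \ldots$
General solution: $u(x, t) = \sum [A_n \cos(n t/2) + B_n \sin(n t/2)] \sin(nx)$
From $u(x,0) = \sin(2 x) + 2 \sin(3 x)$: $A_2=1, A_3=2$. From $u_t(x,0) = \sin(x)$, using $u_t(x,0) = \sum \omega_n B_n \sin(nx)$ with $\omega_n = n/2$: $B_1 = 1/(1/2) = 2$.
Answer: $u(x, t) = 2 \sin(t/2) \sin(x) + \sin(2 x) \cos(t) + 2 \sin(3 x) \cos(3 t/2)$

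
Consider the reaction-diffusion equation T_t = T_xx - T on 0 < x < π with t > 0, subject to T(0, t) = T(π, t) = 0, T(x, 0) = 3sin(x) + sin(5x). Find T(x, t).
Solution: Substitute T = exp(-t)u, i.e. u = exp(t)T.
By the product rule, T_t = exp(-t)(u_t - u), T_xx = exp(-t)u_xx.
Substituting into the PDE and dividing by exp(-t): u_t - u = u_xx - u.
The lower-order terms cancel, leaving the standard heat equation u_t = u_xx.
Initial data for u: u(x,0) = T(x,0) = 3sin(x) + sin(5x). The boundary conditions carry over: u(0,t) = u(π,t) = 0.
Solve for u:
  Using separation of variables u = X(x)G(t):
  Eigenfunctions: sin(nx), n = 1, 2, 3, ...
  General solution: u(x, t) = Σ c_n sin(nx) exp(-n² t)
  Matching u(x,0) = 3sin(x) + sin(5x) term by term: c_1=3, c_5=1.
Hence u(x,t) = 3exp(-t)sin(x) + exp(-25t)sin(5x).
Transform back: T(x,t) = exp(-t)u(x,t).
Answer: T(x, t) = 3exp(-2t)sin(x) + exp(-26t)sin(5x)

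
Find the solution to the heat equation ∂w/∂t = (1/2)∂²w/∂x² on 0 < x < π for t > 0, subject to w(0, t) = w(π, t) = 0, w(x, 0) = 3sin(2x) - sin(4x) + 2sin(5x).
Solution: Separating variables: w = Σ c_n exp(-n²t/2) sin(nx). From w(x,0) = 3sin(2x) - sin(4x) + 2sin(5x): c_2=3, c_4=-1, c_5=2.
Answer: w(x, t) = 3exp(-2t)sin(2x) - exp(-8t)sin(4x) + 2exp(-25t/2)sin(5x)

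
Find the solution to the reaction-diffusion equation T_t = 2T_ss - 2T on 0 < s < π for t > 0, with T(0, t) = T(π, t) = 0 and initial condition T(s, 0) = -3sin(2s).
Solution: Substitute T = exp(-2t)u.
Then T_t = exp(-2t)(u_t - 2u), T_ss = exp(-2t)u_ss; substituting and dividing by exp(-2t), the lower-order terms cancel: u_t = 2u_ss (standard heat equation).
Data for u: u(s,0) = T(s,0) = -3sin(2s). The boundary conditions carry over: u(0,t) = u(π,t) = 0.
Separating variables: u = Σ c_n exp(-2n²t) sin(ns). From u(s,0) = -3sin(2s): c_2=-3.
So u(s,t) = -3exp(-8t)sin(2s), and T(s,t) = exp(-2t)u(s,t).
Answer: T(s, t) = -3exp(-10t)sin(2s)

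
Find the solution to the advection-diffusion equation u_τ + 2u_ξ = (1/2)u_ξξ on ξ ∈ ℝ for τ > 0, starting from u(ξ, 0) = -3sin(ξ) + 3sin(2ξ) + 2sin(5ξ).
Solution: Moving frame: η = ξ - 2τ, σ = τ, u = w(η,σ), so u_τ = w_σ - 2w_η and u_ξξ = w_ηη.
Hence u_τ + 2u_ξ = w_σ and the PDE becomes the heat equation w_σ = (1/2)w_ηη on η ∈ ℝ.
Initial data: w(η,0) = u(η,0) = -3sin(η) + 3sin(2η) + 2sin(5η). Each mode sin(nη) decays as exp(-n²σ/2) on ℝ, so w(η,σ) = Σ c_n exp(-n²σ/2) sin(nη) with c_1=-3, c_2=3, c_5=2: w(η,σ) = 3exp(-2σ)sin(2η) - 3exp(-σ/2)sin(η) + 2exp(-25σ/2)sin(5η).
Substituting back: u(ξ,τ) = w(ξ - 2τ, τ).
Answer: u(ξ, τ) = 3exp(-2τ)sin(2ξ - 4τ) - 3exp(-τ/2)sin(ξ - 2τ) + 2exp(-25τ/2)sin(5ξ - 10τ)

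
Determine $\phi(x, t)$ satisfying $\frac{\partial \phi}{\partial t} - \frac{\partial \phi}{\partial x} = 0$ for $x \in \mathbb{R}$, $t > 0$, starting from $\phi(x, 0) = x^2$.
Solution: By characteristics ($dx/dt = -1$), $\phi(x,t) = f(x + t)$ with $f = \phi( \cdot , 0)$.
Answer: $\phi(x, t) = t^2 + 2 t x + x^2$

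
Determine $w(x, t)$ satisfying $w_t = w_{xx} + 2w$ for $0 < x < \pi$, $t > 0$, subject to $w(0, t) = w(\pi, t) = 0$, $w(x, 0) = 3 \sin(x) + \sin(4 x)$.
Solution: Substitute $w = e^{2t}u$.
Then $w_t = e^{2t}(u_t + 2u)$, $w_{xx} = e^{2t}u_{xx}$; substituting and dividing by $e^{2t}$, the lower-order terms cancel: $u_t = u_{xx}$ (standard heat equation).
Data for $u$: $u(x,0) = w(x,0) = 3 \sin(x) + \sin(4 x)$. The boundary conditions carry over: $u(0,t) = u(\pi,t) = 0$.
Separating variables: $u = \sum c_n e^{-n^2t} \sin(nx)$. From $u(x,0) = 3 \sin(x) + \sin(4 x)$: $c_1=3, c_4=1$.
So $u(x,t) = 3 e^{-t} \sin(x) + e^{-16 t} \sin(4 x)$, and $w(x,t) = e^{2t}u(x,t)$.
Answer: $w(x, t) = 3 e^{t} \sin(x) + e^{-14 t} \sin(4 x)$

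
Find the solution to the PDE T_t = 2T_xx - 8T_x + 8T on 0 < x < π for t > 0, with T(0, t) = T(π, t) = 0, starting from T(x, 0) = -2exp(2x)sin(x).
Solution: Substitute T = exp(2x)u.
Then T_x = exp(2x)(u_x + 2u), T_xx = exp(2x)(u_xx + 4u_x + 4u), T_t = exp(2x)u_t; substituting and dividing by exp(2x), the lower-order terms cancel: u_t = 2u_xx (standard heat equation).
Data for u: u(x,0) = exp(-2x)T(x,0) = -2sin(x). The boundary conditions carry over: u(0,t) = u(π,t) = 0.
Separating variables: u = Σ c_n exp(-2n²t) sin(nx). From u(x,0) = -2sin(x): c_1=-2.
So u(x,t) = -2exp(-2t)sin(x), and T(x,t) = exp(2x)u(x,t).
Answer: T(x, t) = -2exp(-2t)exp(2x)sin(x)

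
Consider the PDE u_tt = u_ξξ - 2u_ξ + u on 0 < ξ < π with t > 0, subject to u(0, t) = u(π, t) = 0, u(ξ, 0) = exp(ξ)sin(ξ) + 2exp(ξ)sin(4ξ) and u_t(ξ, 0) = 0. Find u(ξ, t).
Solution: Substitute u = exp(ξ)w, i.e. w = exp(-ξ)u.
By the product rule, u_ξ = exp(ξ)(w_ξ + w), u_ξξ = exp(ξ)(w_ξξ + 2w_ξ + w), u_tt = exp(ξ)w_tt.
Substituting into the PDE and dividing by exp(ξ): w_tt = (w_ξξ + 2w_ξ + w) - 2(w_ξ + w) + w.
The lower-order terms cancel, leaving the standard wave equation w_tt = w_ξξ.
Initial data for w: w(ξ,0) = exp(-ξ)u(ξ,0) = sin(ξ) + 2sin(4ξ); w_t(ξ,0) = exp(-ξ)u_t(ξ,0) = 0. The boundary conditions carry over: w(0,t) = w(π,t) = 0.
Solve for w:
  Using separation of variables w = X(ξ)T(t):
  Eigenfunctions: sin(nξ), n = 1, 2, 3, ...
  General solution: w(ξ, t) = Σ [A_n cos(n t) + B_n sin(n t)] sin(nξ)
  From w(ξ,0) = sin(ξ) + 2sin(4ξ): A_1=1, A_4=2. From w_t(ξ,0) = 0: all B_n = 0.
Hence w(ξ,t) = sin(ξ)cos(t) + 2sin(4ξ)cos(4t).
Transform back: u(ξ,t) = exp(ξ)w(ξ,t).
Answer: u(ξ, t) = exp(ξ)sin(ξ)cos(t) + 2exp(ξ)sin(4ξ)cos(4t)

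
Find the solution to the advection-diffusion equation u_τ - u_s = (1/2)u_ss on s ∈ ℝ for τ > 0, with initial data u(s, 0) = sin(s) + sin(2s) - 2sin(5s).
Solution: Change to a moving frame: let η = s + τ, σ = τ and write u(s,τ) = w(η,σ).
By the chain rule u_τ = w_σ + w_η, u_s = w_η, u_ss = w_ηη.
Then u_τ - u_s = w_σ: the advection term cancels and the PDE becomes the heat equation w_σ = (1/2)w_ηη on η ∈ ℝ.
Initial data: w(η,0) = u(η,0) = sin(η) + sin(2η) - 2sin(5η).
On η ∈ ℝ each mode satisfies (sin(nη))″ = -n² sin(nη), so exp(-n²σ/2) sin(nη) solves the heat equation; by superposition w(η,σ) = Σ c_n exp(-n²σ/2) sin(nη).
Reading off the coefficients: c_1=1, c_2=1, c_5=-2, so w(η,σ) = exp(-2σ)sin(2η) + exp(-σ/2)sin(η) - 2exp(-25σ/2)sin(5η).
Substituting back η = s + τ, σ = τ: u(s,τ) = w(s + τ, τ).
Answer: u(s, τ) = exp(-2τ)sin(2s + 2τ) + exp(-τ/2)sin(s + τ) - 2exp(-25τ/2)sin(5s + 5τ)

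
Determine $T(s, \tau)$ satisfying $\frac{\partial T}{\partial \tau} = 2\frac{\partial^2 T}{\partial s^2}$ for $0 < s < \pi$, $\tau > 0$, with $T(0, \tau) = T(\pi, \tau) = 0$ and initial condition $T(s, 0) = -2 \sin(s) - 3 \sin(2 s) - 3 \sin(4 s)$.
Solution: Using separation of variables $T = X(s)G(\tau)$:
Eigenfunctions: $\sin(ns)$, $n = 1, 2, 3, \ldots$
General solution: $T(s, \tau) = \sum c_n \sin(ns) e^{-2n^2 \tau}$
Matching $T(s,0) = -2 \sin(s) - 3 \sin(2 s) - 3 \sin(4 s)$ term by term: $c_1=-2, c_2=-3, c_4=-3$.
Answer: $T(s, \tau) = -2 e^{-2 \tau} \sin(s) - 3 e^{-8 \tau} \sin(2 s) - 3 e^{-32 \tau} \sin(4 s)$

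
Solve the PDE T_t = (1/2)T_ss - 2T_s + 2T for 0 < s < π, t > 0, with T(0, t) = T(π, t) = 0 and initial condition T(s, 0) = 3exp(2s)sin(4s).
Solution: Substitute T = exp(2s)u.
Then T_s = exp(2s)(u_s + 2u), T_ss = exp(2s)(u_ss + 4u_s + 4u), T_t = exp(2s)u_t; substituting and dividing by exp(2s), the lower-order terms cancel: u_t = (1/2)u_ss (standard heat equation).
Data for u: u(s,0) = exp(-2s)T(s,0) = 3sin(4s). The boundary conditions carry over: u(0,t) = u(π,t) = 0.
Separating variables: u = Σ c_n exp(-n²t/2) sin(ns). From u(s,0) = 3sin(4s): c_4=3.
So u(s,t) = 3exp(-8t)sin(4s), and T(s,t) = exp(2s)u(s,t).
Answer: T(s, t) = 3exp(2s)exp(-8t)sin(4s)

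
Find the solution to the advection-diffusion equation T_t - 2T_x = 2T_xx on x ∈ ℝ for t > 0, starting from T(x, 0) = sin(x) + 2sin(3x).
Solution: Change to a moving frame: let η = x + 2t, σ = t and write T(x,t) = u(η,σ).
By the chain rule T_t = u_σ + 2u_η, T_x = u_η, T_xx = u_ηη.
Then T_t - 2T_x = u_σ: the advection term cancels and the PDE becomes the heat equation u_σ = 2u_ηη on η ∈ ℝ.
Initial data: u(η,0) = T(η,0) = sin(η) + 2sin(3η).
On η ∈ ℝ each mode satisfies (sin(nη))″ = -n² sin(nη), so exp(-2n²σ) sin(nη) solves the heat equation; by superposition u(η,σ) = Σ c_n exp(-2n²σ) sin(nη).
Reading off the coefficients: c_1=1, c_3=2, so u(η,σ) = exp(-2σ)sin(η) + 2exp(-18σ)sin(3η).
Substituting back η = x + 2t, σ = t: T(x,t) = u(x + 2t, t).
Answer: T(x, t) = exp(-2t)sin(2t + x) + 2exp(-18t)sin(6t + 3x)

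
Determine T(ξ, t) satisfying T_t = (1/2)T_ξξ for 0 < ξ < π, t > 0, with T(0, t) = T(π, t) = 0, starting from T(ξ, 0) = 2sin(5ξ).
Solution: Using separation of variables T = X(ξ)G(t):
Eigenfunctions: sin(nξ), n = 1, 2, 3, ...
General solution: T(ξ, t) = Σ c_n sin(nξ) exp(-n² t/2)
Matching T(ξ,0) = 2sin(5ξ) term by term: c_5=2.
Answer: T(ξ, t) = 2exp(-25t/2)sin(5ξ)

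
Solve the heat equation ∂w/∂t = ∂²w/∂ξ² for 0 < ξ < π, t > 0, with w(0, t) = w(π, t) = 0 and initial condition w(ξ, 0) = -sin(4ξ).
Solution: Separating variables: w = Σ c_n exp(-n²t) sin(nξ). From w(ξ,0) = -sin(4ξ): c_4=-1.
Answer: w(ξ, t) = -exp(-16t)sin(4ξ)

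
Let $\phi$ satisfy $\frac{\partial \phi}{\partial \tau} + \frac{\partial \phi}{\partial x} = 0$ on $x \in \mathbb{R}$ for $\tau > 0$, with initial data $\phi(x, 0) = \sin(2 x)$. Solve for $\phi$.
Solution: By method of characteristics (waves move right with speed 1):
Along characteristics $x - \tau =$ const, $\phi$ is constant, so $\phi(x,\tau) = f(x - \tau)$ with $f = \phi( \cdot , 0)$.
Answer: $\phi(x, \tau) = - \sin(2 \tau - 2 x)$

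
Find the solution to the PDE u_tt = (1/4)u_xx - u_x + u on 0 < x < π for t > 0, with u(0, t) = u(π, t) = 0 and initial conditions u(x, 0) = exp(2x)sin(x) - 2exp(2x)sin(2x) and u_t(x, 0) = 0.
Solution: Substitute u = exp(2x)w.
Then u_x = exp(2x)(w_x + 2w), u_xx = exp(2x)(w_xx + 4w_x + 4w), u_tt = exp(2x)w_tt; substituting and dividing by exp(2x), the lower-order terms cancel: w_tt = (1/4)w_xx (standard wave equation).
Data for w: w(x,0) = exp(-2x)u(x,0) = sin(x) - 2sin(2x); w_t(x,0) = exp(-2x)u_t(x,0) = 0. The boundary conditions carry over: w(0,t) = w(π,t) = 0.
Separating variables: w = Σ [A_n cos(ω_n t) + B_n sin(ω_n t)] sin(nx), ω_n = n/2. From ICs: A_1=1, A_2=-2.
So w(x,t) = sin(x)cos(t/2) - 2sin(2x)cos(t), and u(x,t) = exp(2x)w(x,t).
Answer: u(x, t) = exp(2x)sin(x)cos(t/2) - 2exp(2x)sin(2x)cos(t)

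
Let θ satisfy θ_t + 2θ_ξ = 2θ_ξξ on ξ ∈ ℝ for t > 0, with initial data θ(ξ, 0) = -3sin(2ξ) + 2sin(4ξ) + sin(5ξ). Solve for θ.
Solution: Moving frame: η = ξ - 2t, σ = t, θ = u(η,σ), so θ_t = u_σ - 2u_η and θ_ξξ = u_ηη.
Hence θ_t + 2θ_ξ = u_σ and the PDE becomes the heat equation u_σ = 2u_ηη on η ∈ ℝ.
Initial data: u(η,0) = θ(η,0) = -3sin(2η) + 2sin(4η) + sin(5η). Each mode sin(nη) decays as exp(-2n²σ) on ℝ, so u(η,σ) = Σ c_n exp(-2n²σ) sin(nη) with c_2=-3, c_4=2, c_5=1: u(η,σ) = -3exp(-8σ)sin(2η) + 2exp(-32σ)sin(4η) + exp(-50σ)sin(5η).
Substituting back: θ(ξ,t) = u(ξ - 2t, t).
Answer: θ(ξ, t) = 3exp(-8t)sin(4t - 2ξ) - 2exp(-32t)sin(8t - 4ξ) - exp(-50t)sin(10t - 5ξ)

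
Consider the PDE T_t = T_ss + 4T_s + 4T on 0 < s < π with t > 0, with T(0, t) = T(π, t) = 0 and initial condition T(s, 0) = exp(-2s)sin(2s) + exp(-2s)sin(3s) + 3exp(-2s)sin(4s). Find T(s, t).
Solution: Substitute T = exp(-2s)u.
Then T_s = exp(-2s)(u_s - 2u), T_ss = exp(-2s)(u_ss - 4u_s + 4u), T_t = exp(-2s)u_t; substituting and dividing by exp(-2s), the lower-order terms cancel: u_t = u_ss (standard heat equation).
Data for u: u(s,0) = exp(2s)T(s,0) = sin(2s) + sin(3s) + 3sin(4s). The boundary conditions carry over: u(0,t) = u(π,t) = 0.
Separating variables: u = Σ c_n exp(-n²t) sin(ns). From u(s,0) = sin(2s) + sin(3s) + 3sin(4s): c_2=1, c_3=1, c_4=3.
So u(s,t) = exp(-4t)sin(2s) + exp(-9t)sin(3s) + 3exp(-16t)sin(4s), and T(s,t) = exp(-2s)u(s,t).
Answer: T(s, t) = exp(-2s)exp(-4t)sin(2s) + exp(-2s)exp(-9t)sin(3s) + 3exp(-2s)exp(-16t)sin(4s)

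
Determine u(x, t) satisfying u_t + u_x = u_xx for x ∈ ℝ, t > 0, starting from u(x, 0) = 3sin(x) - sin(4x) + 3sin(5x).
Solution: Change to a moving frame: let η = x - t, σ = t and write u(x,t) = w(η,σ).
By the chain rule u_t = w_σ - w_η, u_x = w_η, u_xx = w_ηη.
Then u_t + u_x = w_σ: the advection term cancels and the PDE becomes the heat equation w_σ = w_ηη on η ∈ ℝ.
Initial data: w(η,0) = u(η,0) = 3sin(η) - sin(4η) + 3sin(5η).
On η ∈ ℝ each mode satisfies (sin(nη))″ = -n² sin(nη), so exp(-n²σ) sin(nη) solves the heat equation; by superposition w(η,σ) = Σ c_n exp(-n²σ) sin(nη).
Reading off the coefficients: c_1=3, c_4=-1, c_5=3, so w(η,σ) = 3exp(-σ)sin(η) - exp(-16σ)sin(4η) + 3exp(-25σ)sin(5η).
Substituting back η = x - t, σ = t: u(x,t) = w(x - t, t).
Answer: u(x, t) = -3exp(-t)sin(t - x) + exp(-16t)sin(4t - 4x) - 3exp(-25t)sin(5t - 5x)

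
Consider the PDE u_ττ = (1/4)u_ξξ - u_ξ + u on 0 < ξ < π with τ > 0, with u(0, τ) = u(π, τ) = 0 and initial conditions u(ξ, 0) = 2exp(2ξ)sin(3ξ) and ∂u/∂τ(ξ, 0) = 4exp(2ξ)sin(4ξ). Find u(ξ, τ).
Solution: Substitute u = exp(2ξ)w, i.e. w = exp(-2ξ)u.
By the product rule, u_ξ = exp(2ξ)(w_ξ + 2w), u_ξξ = exp(2ξ)(w_ξξ + 4w_ξ + 4w), u_ττ = exp(2ξ)w_ττ.
Substituting into the PDE and dividing by exp(2ξ): w_ττ = (1/4)(w_ξξ + 4w_ξ + 4w) - (w_ξ + 2w) + w.
The lower-order terms cancel, leaving the standard wave equation w_ττ = (1/4)w_ξξ.
Initial data for w: w(ξ,0) = exp(-2ξ)u(ξ,0) = 2sin(3ξ); w_τ(ξ,0) = exp(-2ξ)u_τ(ξ,0) = 4sin(4ξ). The boundary conditions carry over: w(0,τ) = w(π,τ) = 0.
Solve for w:
  Using separation of variables w = X(ξ)T(τ):
  Eigenfunctions: sin(nξ), n = 1, 2, 3, ...
  General solution: w(ξ, τ) = Σ [A_n cos(n τ/2) + B_n sin(n τ/2)] sin(nξ)
  From w(ξ,0) = 2sin(3ξ): A_3=2. From w_τ(ξ,0) = 4sin(4ξ), using w_τ(ξ,0) = Σ ω_n B_n sin(nξ) with ω_n = n/2: B_4 = 4/2 = 2.
Hence w(ξ,τ) = 2sin(3ξ)cos(3τ/2) + 2sin(4ξ)sin(2τ).
Transform back: u(ξ,τ) = exp(2ξ)w(ξ,τ).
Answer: u(ξ, τ) = 2exp(2ξ)sin(3ξ)cos(3τ/2) + 2exp(2ξ)sin(4ξ)sin(2τ)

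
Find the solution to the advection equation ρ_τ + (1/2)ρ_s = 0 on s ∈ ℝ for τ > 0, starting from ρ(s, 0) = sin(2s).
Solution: By method of characteristics (waves move right with speed 1/2):
Along characteristics s - (1/2)τ = const, ρ is constant, so ρ(s,τ) = f(s - (1/2)τ) with f = ρ(·, 0).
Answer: ρ(s, τ) = sin(2s - τ)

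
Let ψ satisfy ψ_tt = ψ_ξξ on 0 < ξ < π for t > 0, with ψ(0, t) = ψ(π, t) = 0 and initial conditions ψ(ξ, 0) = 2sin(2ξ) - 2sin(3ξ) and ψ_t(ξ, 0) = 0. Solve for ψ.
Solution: Using separation of variables ψ = X(ξ)T(t):
Eigenfunctions: sin(nξ), n = 1, 2, 3, ...
General solution: ψ(ξ, t) = Σ [A_n cos(n t) + B_n sin(n t)] sin(nξ)
From ψ(ξ,0) = 2sin(2ξ) - 2sin(3ξ): A_2=2, A_3=-2. From ψ_t(ξ,0) = 0: all B_n = 0.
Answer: ψ(ξ, t) = 2sin(2ξ)cos(2t) - 2sin(3ξ)cos(3t)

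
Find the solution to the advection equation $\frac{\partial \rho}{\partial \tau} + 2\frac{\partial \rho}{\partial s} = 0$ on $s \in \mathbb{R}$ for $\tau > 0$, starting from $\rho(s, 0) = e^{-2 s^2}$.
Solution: By method of characteristics (waves move right with speed 2):
Along characteristics $s - 2\tau =$ const, $\rho$ is constant, so $\rho(s,\tau) = f(s - 2\tau)$ with $f = \rho( \cdot , 0)$.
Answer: $\rho(s, \tau) = e^{-2 (-2 \tau + s)^2}$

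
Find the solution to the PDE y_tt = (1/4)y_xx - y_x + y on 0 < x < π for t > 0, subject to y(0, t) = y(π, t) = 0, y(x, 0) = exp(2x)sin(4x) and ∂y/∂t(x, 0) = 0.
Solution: Substitute y = exp(2x)u.
Then y_x = exp(2x)(u_x + 2u), y_xx = exp(2x)(u_xx + 4u_x + 4u), y_tt = exp(2x)u_tt; substituting and dividing by exp(2x), the lower-order terms cancel: u_tt = (1/4)u_xx (standard wave equation).
Data for u: u(x,0) = exp(-2x)y(x,0) = sin(4x); u_t(x,0) = exp(-2x)y_t(x,0) = 0. The boundary conditions carry over: u(0,t) = u(π,t) = 0.
Separating variables: u = Σ [A_n cos(ω_n t) + B_n sin(ω_n t)] sin(nx), ω_n = n/2. From ICs: A_4=1.
So u(x,t) = sin(4x)cos(2t), and y(x,t) = exp(2x)u(x,t).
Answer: y(x, t) = exp(2x)sin(4x)cos(2t)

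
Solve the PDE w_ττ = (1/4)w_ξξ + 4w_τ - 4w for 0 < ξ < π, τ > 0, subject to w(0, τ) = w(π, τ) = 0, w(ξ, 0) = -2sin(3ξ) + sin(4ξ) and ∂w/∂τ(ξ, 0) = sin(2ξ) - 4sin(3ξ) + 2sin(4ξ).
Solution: Substitute w = exp(2τ)u, i.e. u = exp(-2τ)w.
By the product rule, w_τ = exp(2τ)(u_τ + 2u), w_ττ = exp(2τ)(u_ττ + 4u_τ + 4u), w_ξξ = exp(2τ)u_ξξ.
Substituting into the PDE and dividing by exp(2τ): u_ττ + 4u_τ + 4u = (1/4)u_ξξ + 4(u_τ + 2u) - 4u.
The lower-order terms cancel, leaving the standard wave equation u_ττ = (1/4)u_ξξ.
Initial data for u: u(ξ,0) = w(ξ,0) = -2sin(3ξ) + sin(4ξ); u_τ(ξ,0) = w_τ(ξ,0) - 2w(ξ,0) = sin(2ξ). The boundary conditions carry over: u(0,τ) = u(π,τ) = 0.
Solve for u:
  Using separation of variables u = X(ξ)T(τ):
  Eigenfunctions: sin(nξ), n = 1, 2, 3, ...
  General solution: u(ξ, τ) = Σ [A_n cos(n τ/2) + B_n sin(n τ/2)] sin(nξ)
  From u(ξ,0) = -2sin(3ξ) + sin(4ξ): A_3=-2, A_4=1. From u_τ(ξ,0) = sin(2ξ), using u_τ(ξ,0) = Σ ω_n B_n sin(nξ) with ω_n = n/2: B_2 = 1/1 = 1.
Hence u(ξ,τ) = sin(2ξ)sin(τ) - 2sin(3ξ)cos(3τ/2) + sin(4ξ)cos(2τ).
Transform back: w(ξ,τ) = exp(2τ)u(ξ,τ).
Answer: w(ξ, τ) = exp(2τ)sin(2ξ)sin(τ) - 2exp(2τ)sin(3ξ)cos(3τ/2) + exp(2τ)sin(4ξ)cos(2τ)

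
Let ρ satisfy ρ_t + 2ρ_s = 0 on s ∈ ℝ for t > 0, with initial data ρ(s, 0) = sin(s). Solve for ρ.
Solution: By method of characteristics (waves move right with speed 2):
Along characteristics s - 2t = const, ρ is constant, so ρ(s,t) = f(s - 2t) with f = ρ(·, 0).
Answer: ρ(s, t) = sin(s - 2t)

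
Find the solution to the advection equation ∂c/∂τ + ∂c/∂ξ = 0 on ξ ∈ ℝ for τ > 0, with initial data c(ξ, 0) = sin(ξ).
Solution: By characteristics (dξ/dτ = 1), c(ξ,τ) = f(ξ - τ) with f = c(·, 0).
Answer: c(ξ, τ) = sin(ξ - τ)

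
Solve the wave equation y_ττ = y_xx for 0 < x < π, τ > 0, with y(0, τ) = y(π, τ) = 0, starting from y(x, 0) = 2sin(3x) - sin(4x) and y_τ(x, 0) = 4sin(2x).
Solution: Using separation of variables y = X(x)T(τ):
Eigenfunctions: sin(nx), n = 1, 2, 3, ...
General solution: y(x, τ) = Σ [A_n cos(n τ) + B_n sin(n τ)] sin(nx)
From y(x,0) = 2sin(3x) - sin(4x): A_3=2, A_4=-1. From y_τ(x,0) = 4sin(2x), using y_τ(x,0) = Σ ω_n B_n sin(nx) with ω_n = n: B_2 = 4/2 = 2.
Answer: y(x, τ) = 2sin(2x)sin(2τ) + 2sin(3x)cos(3τ) - sin(4x)cos(4τ)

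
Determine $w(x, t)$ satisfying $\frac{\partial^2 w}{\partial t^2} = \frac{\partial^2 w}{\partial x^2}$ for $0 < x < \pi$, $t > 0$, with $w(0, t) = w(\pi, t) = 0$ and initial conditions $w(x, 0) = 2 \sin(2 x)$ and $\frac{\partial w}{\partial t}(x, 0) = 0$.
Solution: Separating variables: $w = \sum [A_n \cos(\omega_n t) + B_n \sin(\omega_n t)] \sin(nx)$, $\omega_n = n$. From ICs: $A_2=2$.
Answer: $w(x, t) = 2 \sin(2 x) \cos(2 t)$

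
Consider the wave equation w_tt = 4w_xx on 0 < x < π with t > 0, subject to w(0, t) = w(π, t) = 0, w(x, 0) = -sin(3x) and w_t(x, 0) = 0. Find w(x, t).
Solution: Separating variables: w = Σ [A_n cos(ω_n t) + B_n sin(ω_n t)] sin(nx), ω_n = 2n. From ICs: A_3=-1.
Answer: w(x, t) = -sin(3x)cos(6t)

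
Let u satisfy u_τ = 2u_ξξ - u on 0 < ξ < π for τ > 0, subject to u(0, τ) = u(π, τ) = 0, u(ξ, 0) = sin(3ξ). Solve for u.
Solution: Substitute u = exp(-τ)w, i.e. w = exp(τ)u.
By the product rule, u_τ = exp(-τ)(w_τ - w), u_ξξ = exp(-τ)w_ξξ.
Substituting into the PDE and dividing by exp(-τ): w_τ - w = 2w_ξξ - w.
The lower-order terms cancel, leaving the standard heat equation w_τ = 2w_ξξ.
Initial data for w: w(ξ,0) = u(ξ,0) = sin(3ξ). The boundary conditions carry over: w(0,τ) = w(π,τ) = 0.
Solve for w:
  Using separation of variables w = X(ξ)T(τ):
  Eigenfunctions: sin(nξ), n = 1, 2, 3, ...
  General solution: w(ξ, τ) = Σ c_n sin(nξ) exp(-2n² τ)
  Matching w(ξ,0) = sin(3ξ) term by term: c_3=1.
Hence w(ξ,τ) = exp(-18τ)sin(3ξ).
Transform back: u(ξ,τ) = exp(-τ)w(ξ,τ).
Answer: u(ξ, τ) = exp(-19τ)sin(3ξ)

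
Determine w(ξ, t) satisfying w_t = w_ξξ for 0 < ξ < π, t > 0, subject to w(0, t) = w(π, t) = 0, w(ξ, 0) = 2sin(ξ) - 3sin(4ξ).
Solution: Using separation of variables w = X(ξ)T(t):
Eigenfunctions: sin(nξ), n = 1, 2, 3, ...
General solution: w(ξ, t) = Σ c_n sin(nξ) exp(-n² t)
Matching w(ξ,0) = 2sin(ξ) - 3sin(4ξ) term by term: c_1=2, c_4=-3.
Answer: w(ξ, t) = 2exp(-t)sin(ξ) - 3exp(-16t)sin(4ξ)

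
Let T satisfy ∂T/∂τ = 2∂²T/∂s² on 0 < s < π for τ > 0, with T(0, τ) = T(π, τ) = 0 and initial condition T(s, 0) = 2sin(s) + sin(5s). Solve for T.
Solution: Using separation of variables T = X(s)G(τ):
Eigenfunctions: sin(ns), n = 1, 2, 3, ...
General solution: T(s, τ) = Σ c_n sin(ns) exp(-2n² τ)
Matching T(s,0) = 2sin(s) + sin(5s) term by term: c_1=2, c_5=1.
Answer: T(s, τ) = 2exp(-2τ)sin(s) + exp(-50τ)sin(5s)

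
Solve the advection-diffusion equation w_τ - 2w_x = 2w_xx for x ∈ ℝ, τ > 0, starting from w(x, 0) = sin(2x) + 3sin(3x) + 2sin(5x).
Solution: Change to a moving frame: let η = x + 2τ, σ = τ and write w(x,τ) = u(η,σ).
By the chain rule w_τ = u_σ + 2u_η, w_x = u_η, w_xx = u_ηη.
Then w_τ - 2w_x = u_σ: the advection term cancels and the PDE becomes the heat equation u_σ = 2u_ηη on η ∈ ℝ.
Initial data: u(η,0) = w(η,0) = sin(2η) + 3sin(3η) + 2sin(5η).
On η ∈ ℝ each mode satisfies (sin(nη))″ = -n² sin(nη), so exp(-2n²σ) sin(nη) solves the heat equation; by superposition u(η,σ) = Σ c_n exp(-2n²σ) sin(nη).
Reading off the coefficients: c_2=1, c_3=3, c_5=2, so u(η,σ) = exp(-8σ)sin(2η) + 3exp(-18σ)sin(3η) + 2exp(-50σ)sin(5η).
Substituting back η = x + 2τ, σ = τ: w(x,τ) = u(x + 2τ, τ).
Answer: w(x, τ) = exp(-8τ)sin(2x + 4τ) + 3exp(-18τ)sin(3x + 6τ) + 2exp(-50τ)sin(5x + 10τ)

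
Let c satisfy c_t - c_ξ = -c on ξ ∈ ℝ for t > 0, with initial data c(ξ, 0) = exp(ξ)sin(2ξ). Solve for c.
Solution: Substitute c = exp(ξ)u, i.e. u = exp(-ξ)c.
By the product rule, c_ξ = exp(ξ)(u_ξ + u), c_t = exp(ξ)u_t.
Substituting into the PDE and dividing by exp(ξ): u_t - (u_ξ + u) = -u.
The lower-order terms cancel, leaving the standard advection equation u_t - u_ξ = 0.
Initial data for u: u(ξ,0) = exp(-ξ)c(ξ,0) = sin(2ξ).
Solve for u:
  By method of characteristics (waves move left with speed 1):
  Along characteristics ξ + t = const, u is constant, so u(ξ,t) = f(ξ + t) with f = u(·, 0).
Hence u(ξ,t) = sin(2t + 2ξ).
Transform back: c(ξ,t) = exp(ξ)u(ξ,t).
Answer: c(ξ, t) = exp(ξ)sin(2t + 2ξ)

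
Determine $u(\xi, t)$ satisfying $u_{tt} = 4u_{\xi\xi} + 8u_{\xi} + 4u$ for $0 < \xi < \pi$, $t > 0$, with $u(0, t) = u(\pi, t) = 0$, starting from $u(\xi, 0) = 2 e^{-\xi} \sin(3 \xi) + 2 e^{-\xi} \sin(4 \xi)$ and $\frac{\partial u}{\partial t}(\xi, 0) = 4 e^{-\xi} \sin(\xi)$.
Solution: Substitute $u = e^{-\xi}w$, i.e. $w = e^{\xi}u$.
By the product rule, $u_{\xi} = e^{-\xi}(w_{\xi} - w)$, $u_{\xi\xi} = e^{-\xi}(w_{\xi\xi} - 2w_{\xi} + w)$, $u_{tt} = e^{-\xi}w_{tt}$.
Substituting into the PDE and dividing by $e^{-\xi}$: $w_{tt} = 4(w_{\xi\xi} - 2w_{\xi} + w) + 8(w_{\xi} - w) + 4w$.
The lower-order terms cancel, leaving the standard wave equation $w_{tt} = 4w_{\xi\xi}$.
Initial data for $w$: $w(\xi,0) = e^{\xi}u(\xi,0) = 2 \sin(3 \xi) + 2 \sin(4 \xi)$; $w_t(\xi,0) = e^{\xi}u_t(\xi,0) = 4 \sin(\xi)$. The boundary conditions carry over: $w(0,t) = w(\pi,t) = 0$.
Solve for $w$:
  Using separation of variables $w = X(\xi)T(t)$:
  Eigenfunctions: $\sin(n\xi)$, $n = 1, 2, 3, \ldots$
  General solution: $w(\xi, t) = \sum [A_n \cos(2n t) + B_n \sin(2n t)] \sin(n\xi)$
  From $w(\xi,0) = 2 \sin(3 \xi) + 2 \sin(4 \xi)$: $A_3=2, A_4=2$. From $w_t(\xi,0) = 4 \sin(\xi)$, using $w_t(\xi,0) = \sum \omega_n B_n \sin(n\xi)$ with $\omega_n = 2n$: $B_1 = 4/2 = 2$.
Hence $w(\xi,t) = 2 \sin(2 t) \sin(\xi) + 2 \sin(3 \xi) \cos(6 t) + 2 \sin(4 \xi) \cos(8 t)$.
Transform back: $u(\xi,t) = e^{-\xi}w(\xi,t)$.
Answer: $u(\xi, t) = 2 e^{-\xi} \sin(\xi) \sin(2 t) + 2 e^{-\xi} \sin(3 \xi) \cos(6 t) + 2 e^{-\xi} \sin(4 \xi) \cos(8 t)$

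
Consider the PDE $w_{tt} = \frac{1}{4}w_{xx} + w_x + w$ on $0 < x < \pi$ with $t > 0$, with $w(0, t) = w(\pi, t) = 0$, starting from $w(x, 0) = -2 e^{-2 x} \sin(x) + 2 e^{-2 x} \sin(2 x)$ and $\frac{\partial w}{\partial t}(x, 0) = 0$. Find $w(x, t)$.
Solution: Substitute $w = e^{-2x}u$, i.e. $u = e^{2x}w$.
By the product rule, $w_x = e^{-2x}(u_x - 2u)$, $w_{xx} = e^{-2x}(u_{xx} - 4u_x + 4u)$, $w_{tt} = e^{-2x}u_{tt}$.
Substituting into the PDE and dividing by $e^{-2x}$: $u_{tt} = \frac{1}{4}(u_{xx} - 4u_x + 4u) + (u_x - 2u) + u$.
The lower-order terms cancel, leaving the standard wave equation $u_{tt} = \frac{1}{4}u_{xx}$.
Initial data for $u$: $u(x,0) = e^{2x}w(x,0) = -2 \sin(x) + 2 \sin(2 x)$; $u_t(x,0) = e^{2x}w_t(x,0) = 0$. The boundary conditions carry over: $u(0,t) = u(\pi,t) = 0$.
Solve for $u$:
  Using separation of variables $u = X(x)T(t)$:
  Eigenfunctions: $\sin(nx)$, $n = 1, 2, 3, \ldots$
  General solution: $u(x, t) = \sum [A_n \cos(n t/2) + B_n \sin(n t/2)] \sin(nx)$
  From $u(x,0) = -2 \sin(x) + 2 \sin(2 x)$: $A_1=-2, A_2=2$. From $u_t(x,0) = 0$: all $B_n = 0$.
Hence $u(x,t) = -2 \sin(x) \cos(t/2) + 2 \sin(2 x) \cos(t)$.
Transform back: $w(x,t) = e^{-2x}u(x,t)$.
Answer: $w(x, t) = -2 e^{-2 x} \sin(x) \cos(t/2) + 2 e^{-2 x} \sin(2 x) \cos(t)$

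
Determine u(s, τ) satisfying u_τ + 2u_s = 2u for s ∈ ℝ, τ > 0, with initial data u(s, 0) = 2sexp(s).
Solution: Substitute u = exp(s)w.
Then u_s = exp(s)(w_s + w), u_τ = exp(s)w_τ; substituting and dividing by exp(s), the lower-order terms cancel: w_τ + 2w_s = 0 (standard advection equation).
Data for w: w(s,0) = exp(-s)u(s,0) = 2s.
By characteristics (ds/dτ = 2), w(s,τ) = f(s - 2τ) with f = w(·, 0).
So w(s,τ) = 2s - 4τ, and u(s,τ) = exp(s)w(s,τ).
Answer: u(s, τ) = 2sexp(s) - 4τexp(s)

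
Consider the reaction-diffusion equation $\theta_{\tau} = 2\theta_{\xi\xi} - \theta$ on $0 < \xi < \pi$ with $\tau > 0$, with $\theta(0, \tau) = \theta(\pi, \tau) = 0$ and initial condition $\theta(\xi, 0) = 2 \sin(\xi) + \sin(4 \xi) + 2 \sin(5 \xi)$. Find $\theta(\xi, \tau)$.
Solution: Substitute $\theta = e^{-\tau}u$, i.e. $u = e^{\tau}\theta$.
By the product rule, $\theta_{\tau} = e^{-\tau}(u_{\tau} - u)$, $\theta_{\xi\xi} = e^{-\tau}u_{\xi\xi}$.
Substituting into the PDE and dividing by $e^{-\tau}$: $u_{\tau} - u = 2u_{\xi\xi} - u$.
The lower-order terms cancel, leaving the standard heat equation $u_{\tau} = 2u_{\xi\xi}$.
Initial data for $u$: $u(\xi,0) = \theta(\xi,0) = 2 \sin(\xi) + \sin(4 \xi) + 2 \sin(5 \xi)$. The boundary conditions carry over: $u(0,\tau) = u(\pi,\tau) = 0$.
Solve for $u$:
  Using separation of variables $u = X(\xi)G(\tau)$:
  Eigenfunctions: $\sin(n\xi)$, $n = 1, 2, 3, \ldots$
  General solution: $u(\xi, \tau) = \sum c_n \sin(n\xi) e^{-2n^2 \tau}$
  Matching $u(\xi,0) = 2 \sin(\xi) + \sin(4 \xi) + 2 \sin(5 \xi)$ term by term: $c_1=2, c_4=1, c_5=2$.
Hence $u(\xi,\tau) = 2 e^{-2 \tau} \sin(\xi) + e^{-32 \tau} \sin(4 \xi) + 2 e^{-50 \tau} \sin(5 \xi)$.
Transform back: $\theta(\xi,\tau) = e^{-\tau}u(\xi,\tau)$.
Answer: $\theta(\xi, \tau) = 2 e^{-3 \tau} \sin(\xi) + e^{-33 \tau} \sin(4 \xi) + 2 e^{-51 \tau} \sin(5 \xi)$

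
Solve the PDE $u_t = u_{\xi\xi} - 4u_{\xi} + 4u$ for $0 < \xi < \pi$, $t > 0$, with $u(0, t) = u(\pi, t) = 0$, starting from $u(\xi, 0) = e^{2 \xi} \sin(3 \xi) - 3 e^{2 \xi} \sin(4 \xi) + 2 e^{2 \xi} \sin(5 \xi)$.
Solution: Substitute $u = e^{2\xi}w$.
Then $u_{\xi} = e^{2\xi}(w_{\xi} + 2w)$, $u_{\xi\xi} = e^{2\xi}(w_{\xi\xi} + 4w_{\xi} + 4w)$, $u_t = e^{2\xi}w_t$; substituting and dividing by $e^{2\xi}$, the lower-order terms cancel: $w_t = w_{\xi\xi}$ (standard heat equation).
Data for $w$: $w(\xi,0) = e^{-2\xi}u(\xi,0) = \sin(3 \xi) - 3 \sin(4 \xi) + 2 \sin(5 \xi)$. The boundary conditions carry over: $w(0,t) = w(\pi,t) = 0$.
Separating variables: $w = \sum c_n e^{-n^2t} \sin(n\xi)$. From $w(\xi,0) = \sin(3 \xi) - 3 \sin(4 \xi) + 2 \sin(5 \xi)$: $c_3=1, c_4=-3, c_5=2$.
So $w(\xi,t) = e^{-9 t} \sin(3 \xi) - 3 e^{-16 t} \sin(4 \xi) + 2 e^{-25 t} \sin(5 \xi)$, and $u(\xi,t) = e^{2\xi}w(\xi,t)$.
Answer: $u(\xi, t) = e^{2 \xi} e^{-9 t} \sin(3 \xi) - 3 e^{2 \xi} e^{-16 t} \sin(4 \xi) + 2 e^{2 \xi} e^{-25 t} \sin(5 \xi)$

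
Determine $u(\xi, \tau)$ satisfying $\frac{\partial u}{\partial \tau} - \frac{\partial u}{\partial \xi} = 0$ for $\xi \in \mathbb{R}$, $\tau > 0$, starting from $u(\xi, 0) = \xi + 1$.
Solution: By method of characteristics (waves move left with speed 1):
Along characteristics $\xi + \tau =$ const, $u$ is constant, so $u(\xi,\tau) = f(\xi + \tau)$ with $f = u( \cdot , 0)$.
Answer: $u(\xi, \tau) = \tau + \xi + 1$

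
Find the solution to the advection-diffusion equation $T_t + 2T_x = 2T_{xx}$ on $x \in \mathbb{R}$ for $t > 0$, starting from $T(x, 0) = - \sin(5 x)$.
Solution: Change to a moving frame: let $\eta = x - 2t$, $\sigma = t$ and write $T(x,t) = u(\eta,\sigma)$.
By the chain rule $T_t = u_{\sigma} - 2u_{\eta}$, $T_x = u_{\eta}$, $T_{xx} = u_{\eta\eta}$.
Then $T_t + 2T_x = u_{\sigma}$: the advection term cancels and the PDE becomes the heat equation $u_{\sigma} = 2u_{\eta\eta}$ on $\eta \in \mathbb{R}$.
Initial data: $u(\eta,0) = T(\eta,0) = - \sin(5 \eta)$.
On $\eta \in \mathbb{R}$ each mode satisfies $(\sin(n\eta))'' = -n^2 \sin(n\eta)$, so $e^{-2n^2\sigma} \sin(n\eta)$ solves the heat equation; by superposition $u(\eta,\sigma) = \sum c_n e^{-2n^2\sigma} \sin(n\eta)$.
Reading off the coefficients: $c_5=-1$, so $u(\eta,\sigma) = - e^{-50 \sigma} \sin(5 \eta)$.
Substituting back $\eta = x - 2t$, $\sigma = t$: $T(x,t) = u(x - 2t, t)$.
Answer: $T(x, t) = e^{-50 t} \sin(10 t - 5 x)$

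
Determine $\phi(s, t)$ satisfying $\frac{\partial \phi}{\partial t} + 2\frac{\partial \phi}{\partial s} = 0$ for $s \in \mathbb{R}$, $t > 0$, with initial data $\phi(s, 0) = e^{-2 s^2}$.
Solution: By characteristics ($ds/dt = 2$), $\phi(s,t) = f(s - 2t)$ with $f = \phi( \cdot , 0)$.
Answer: $\phi(s, t) = e^{-2 (s - 2 t)^2}$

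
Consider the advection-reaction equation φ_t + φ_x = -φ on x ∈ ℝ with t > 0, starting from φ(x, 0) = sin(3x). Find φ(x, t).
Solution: Substitute φ = exp(-t)u, i.e. u = exp(t)φ.
By the product rule, φ_t = exp(-t)(u_t - u), φ_x = exp(-t)u_x.
Substituting into the PDE and dividing by exp(-t): u_t - u + u_x = -u.
The lower-order terms cancel, leaving the standard advection equation u_t + u_x = 0.
Initial data for u: u(x,0) = φ(x,0) = sin(3x).
Solve for u:
  By method of characteristics (waves move right with speed 1):
  Along characteristics x - t = const, u is constant, so u(x,t) = f(x - t) with f = u(·, 0).
Hence u(x,t) = -sin(3t - 3x).
Transform back: φ(x,t) = exp(-t)u(x,t).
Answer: φ(x, t) = -exp(-t)sin(3t - 3x)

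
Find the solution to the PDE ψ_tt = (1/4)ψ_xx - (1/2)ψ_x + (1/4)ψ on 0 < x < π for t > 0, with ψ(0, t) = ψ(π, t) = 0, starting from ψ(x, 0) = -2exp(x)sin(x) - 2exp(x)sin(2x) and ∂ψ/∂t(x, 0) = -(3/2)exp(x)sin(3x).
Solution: Substitute ψ = exp(x)u, i.e. u = exp(-x)ψ.
By the product rule, ψ_x = exp(x)(u_x + u), ψ_xx = exp(x)(u_xx + 2u_x + u), ψ_tt = exp(x)u_tt.
Substituting into the PDE and dividing by exp(x): u_tt = (1/4)(u_xx + 2u_x + u) - (1/2)(u_x + u) + (1/4)u.
The lower-order terms cancel, leaving the standard wave equation u_tt = (1/4)u_xx.
Initial data for u: u(x,0) = exp(-x)ψ(x,0) = -2sin(x) - 2sin(2x); u_t(x,0) = exp(-x)ψ_t(x,0) = -(3/2)sin(3x). The boundary conditions carry over: u(0,t) = u(π,t) = 0.
Solve for u:
  Using separation of variables u = X(x)T(t):
  Eigenfunctions: sin(nx), n = 1, 2, 3, ...
  General solution: u(x, t) = Σ [A_n cos(n t/2) + B_n sin(n t/2)] sin(nx)
  From u(x,0) = -2sin(x) - 2sin(2x): A_1=-2, A_2=-2. From u_t(x,0) = -(3/2)sin(3x), using u_t(x,0) = Σ ω_n B_n sin(nx) with ω_n = n/2: B_3 = (-3/2)/(3/2) = -1.
Hence u(x,t) = -sin(3t/2)sin(3x) - 2sin(x)cos(t/2) - 2sin(2x)cos(t).
Transform back: ψ(x,t) = exp(x)u(x,t).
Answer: ψ(x, t) = -exp(x)sin(3t/2)sin(3x) - 2exp(x)sin(x)cos(t/2) - 2exp(x)sin(2x)cos(t)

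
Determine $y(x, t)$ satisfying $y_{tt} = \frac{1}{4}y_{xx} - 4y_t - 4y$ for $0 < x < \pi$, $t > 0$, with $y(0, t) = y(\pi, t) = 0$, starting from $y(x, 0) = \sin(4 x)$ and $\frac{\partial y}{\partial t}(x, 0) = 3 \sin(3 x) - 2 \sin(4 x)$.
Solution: Substitute $y = e^{-2t}u$, i.e. $u = e^{2t}y$.
By the product rule, $y_t = e^{-2t}(u_t - 2u)$, $y_{tt} = e^{-2t}(u_{tt} - 4u_t + 4u)$, $y_{xx} = e^{-2t}u_{xx}$.
Substituting into the PDE and dividing by $e^{-2t}$: $u_{tt} - 4u_t + 4u = \frac{1}{4}u_{xx} - 4(u_t - 2u) - 4u$.
The lower-order terms cancel, leaving the standard wave equation $u_{tt} = \frac{1}{4}u_{xx}$.
Initial data for $u$: $u(x,0) = y(x,0) = \sin(4 x)$; $u_t(x,0) = y_t(x,0) + 2y(x,0) = 3 \sin(3 x)$. The boundary conditions carry over: $u(0,t) = u(\pi,t) = 0$.
Solve for $u$:
  Using separation of variables $u = X(x)T(t)$:
  Eigenfunctions: $\sin(nx)$, $n = 1, 2, 3, \ldots$
  General solution: $u(x, t) = \sum [A_n \cos(n t/2) + B_n \sin(n t/2)] \sin(nx)$
  From $u(x,0) = \sin(4 x)$: $A_4=1$. From $u_t(x,0) = 3 \sin(3 x)$, using $u_t(x,0) = \sum \omega_n B_n \sin(nx)$ with $\omega_n = n/2$: $B_3 = 3/(3/2) = 2$.
Hence $u(x,t) = 2 \sin(3 t/2) \sin(3 x) + \sin(4 x) \cos(2 t)$.
Transform back: $y(x,t) = e^{-2t}u(x,t)$.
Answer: $y(x, t) = 2 e^{-2 t} \sin(3 t/2) \sin(3 x) + e^{-2 t} \sin(4 x) \cos(2 t)$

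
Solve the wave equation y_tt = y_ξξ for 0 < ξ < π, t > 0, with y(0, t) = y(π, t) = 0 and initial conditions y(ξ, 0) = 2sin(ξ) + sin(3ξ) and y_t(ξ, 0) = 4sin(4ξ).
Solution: Using separation of variables y = X(ξ)T(t):
Eigenfunctions: sin(nξ), n = 1, 2, 3, ...
General solution: y(ξ, t) = Σ [A_n cos(n t) + B_n sin(n t)] sin(nξ)
From y(ξ,0) = 2sin(ξ) + sin(3ξ): A_1=2, A_3=1. From y_t(ξ,0) = 4sin(4ξ), using y_t(ξ,0) = Σ ω_n B_n sin(nξ) with ω_n = n: B_4 = 4/4 = 1.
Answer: y(ξ, t) = sin(4t)sin(4ξ) + 2sin(ξ)cos(t) + sin(3ξ)cos(3t)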